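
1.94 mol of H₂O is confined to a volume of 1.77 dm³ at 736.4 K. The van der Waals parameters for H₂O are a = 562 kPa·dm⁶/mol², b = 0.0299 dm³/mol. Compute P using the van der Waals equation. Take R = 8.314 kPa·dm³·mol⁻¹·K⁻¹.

P ≈ 6263 kPa

P = nRT/(V − nb) − a n²/V²
nRT/(V − nb) = (1.94)(8.314)(736.4)/(1.77 − 1.94×0.0299) = 11878/1.7120 = 6938.1 kPa
a n²/V² = (562)(1.94)²/(1.77)² = 675.14 kPa
P = 6938.1 − 675.14 = 6263 kPa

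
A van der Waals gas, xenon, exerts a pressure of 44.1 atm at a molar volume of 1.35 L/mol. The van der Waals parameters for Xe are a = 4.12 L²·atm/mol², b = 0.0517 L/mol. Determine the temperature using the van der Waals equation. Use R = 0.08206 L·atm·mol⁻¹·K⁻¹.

T = (P + a/V_m²)(V_m − b)/R
P + a/V_m² = 44.1 + 4.12/(1.35)² = 46.361 atm
V_m − b = 1.35 − 0.0517 = 1.2983 L/mol
T = (46.361)(1.2983)/0.08206 = 733.5 K

T ≈ 733.5 K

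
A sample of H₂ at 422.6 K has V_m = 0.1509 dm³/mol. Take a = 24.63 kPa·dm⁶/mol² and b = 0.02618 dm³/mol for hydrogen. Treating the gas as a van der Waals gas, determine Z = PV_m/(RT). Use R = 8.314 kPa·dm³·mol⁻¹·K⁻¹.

P = RT/(V_m − b) − a/V_m² = (8.314)(422.6)/(0.1509 − 0.02618) − 24.63/(0.1509)²
  = 3513.5/0.12472 − 1081.6 = 28171 − 1081.6 = 27089 kPa
Z = PV_m/(RT) = (27089)(0.1509)/((8.314)(422.6)) = 4087.7/3513.5 = 1.163

Z ≈ 1.163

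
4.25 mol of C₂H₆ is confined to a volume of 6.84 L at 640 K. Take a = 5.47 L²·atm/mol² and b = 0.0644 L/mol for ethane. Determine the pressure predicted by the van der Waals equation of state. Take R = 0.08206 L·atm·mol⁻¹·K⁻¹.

P = nRT/(V − nb) − a n²/V²
nRT/(V − nb) = (4.25)(0.08206)(640)/(6.84 − 4.25×0.0644) = 223.20/6.5663 = 33.992 atm
a n²/V² = (5.47)(4.25)²/(6.84)² = 2.1118 atm
P = 33.992 − 2.1118 = 31.88 atm

P ≈ 31.88 atm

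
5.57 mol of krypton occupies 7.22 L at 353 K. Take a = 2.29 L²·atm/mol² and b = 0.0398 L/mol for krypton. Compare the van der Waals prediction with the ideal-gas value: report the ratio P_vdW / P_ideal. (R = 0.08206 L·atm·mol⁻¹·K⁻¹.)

P_vdW / P_ideal ≈ 0.9707

Ideal: P_ideal = nRT/V = (5.57)(0.08206)(353)/7.22 = 22.3473 atm
vdW: P = nRT/(V − nb) − a n²/V² = 161.347/6.99831 − 71.0470/52.1284 = 23.0551 − 1.36292 = 21.6922 atm
Ratio = 21.6922/22.3473 = 0.9707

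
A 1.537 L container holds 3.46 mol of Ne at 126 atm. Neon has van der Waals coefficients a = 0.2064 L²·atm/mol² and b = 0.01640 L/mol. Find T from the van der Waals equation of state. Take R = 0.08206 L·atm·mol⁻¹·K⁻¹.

T ≈ 662.4 K

T = (P + a n²/V²)(V − nb)/(nR)
P + a n²/V² = 126 + (0.2064)(3.46)²/(1.537)² = 127.05 atm
V − nb = 1.537 − (3.46)(0.01640) = 1.4803 L
T = (127.05)(1.4803)/((3.46)(0.08206)) = 662.4 K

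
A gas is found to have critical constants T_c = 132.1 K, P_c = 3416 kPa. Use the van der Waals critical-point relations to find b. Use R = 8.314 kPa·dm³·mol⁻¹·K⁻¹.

From T_c = 8a/(27Rb) and P_c = a/(27b²): b = R T_c/(8 P_c).
b = (8.314)(132.1)/(8×3416) = 1098.3/27328 = 0.04019 dm³/mol

b ≈ 0.04019 dm³/mol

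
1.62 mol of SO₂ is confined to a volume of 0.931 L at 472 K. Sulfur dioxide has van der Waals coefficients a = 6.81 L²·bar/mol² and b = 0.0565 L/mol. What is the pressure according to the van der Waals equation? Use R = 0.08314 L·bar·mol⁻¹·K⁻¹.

P ≈ 55.11 bar

P = nRT/(V − nb) − a n²/V²
nRT/(V − nb) = (1.62)(0.08314)(472)/(0.931 − 1.62×0.0565) = 63.572/0.83947 = 75.729 bar
a n²/V² = (6.81)(1.62)²/(0.931)² = 20.619 bar
P = 75.729 − 20.619 = 55.11 bar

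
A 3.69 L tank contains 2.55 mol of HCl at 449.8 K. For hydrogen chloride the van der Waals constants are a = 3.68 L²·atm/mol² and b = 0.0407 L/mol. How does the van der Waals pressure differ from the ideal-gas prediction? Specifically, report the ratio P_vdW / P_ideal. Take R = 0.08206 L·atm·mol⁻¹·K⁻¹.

Ideal: P_ideal = nRT/V = (2.55)(0.08206)(449.8)/3.69 = 25.5073 atm
vdW: P = nRT/(V − nb) − a n²/V² = 94.1220/3.58622 − 23.9292/13.6161 = 26.2455 − 1.75742 = 24.4881 atm
Ratio = 24.4881/25.5073 = 0.9600

P_vdW / P_ideal ≈ 0.9600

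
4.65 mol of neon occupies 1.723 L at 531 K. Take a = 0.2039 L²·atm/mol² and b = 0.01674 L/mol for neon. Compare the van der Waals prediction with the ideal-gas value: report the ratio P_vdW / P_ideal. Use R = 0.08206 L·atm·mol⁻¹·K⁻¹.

Ideal: P_ideal = nRT/V = (4.65)(0.08206)(531)/1.723 = 117.596 atm
vdW: P = nRT/(V − nb) − a n²/V² = 202.618/1.64516 − 4.40883/2.96873 = 123.160 − 1.48509 = 121.675 atm
Ratio = 121.675/117.596 = 1.035

P_vdW / P_ideal ≈ 1.035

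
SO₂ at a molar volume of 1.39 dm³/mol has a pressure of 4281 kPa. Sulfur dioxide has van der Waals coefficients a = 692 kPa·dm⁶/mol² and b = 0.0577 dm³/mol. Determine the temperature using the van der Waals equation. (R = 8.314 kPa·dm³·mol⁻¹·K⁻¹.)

T = (P + a/V_m²)(V_m − b)/R
P + a/V_m² = 4281 + 692/(1.39)² = 4639.2 kPa
V_m − b = 1.39 − 0.0577 = 1.3323 dm³/mol
T = (4639.2)(1.3323)/8.314 = 743.4 K

T ≈ 743.4 K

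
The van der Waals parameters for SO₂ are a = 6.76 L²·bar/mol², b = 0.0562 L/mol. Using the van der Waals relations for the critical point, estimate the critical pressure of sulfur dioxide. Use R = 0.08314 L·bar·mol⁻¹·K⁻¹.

For a van der Waals gas, P_c = a/(27b²).
P_c = 6.76/(27×(0.0562)²) = 6.76/0.085278 = 79.27 bar

P_c ≈ 79.27 bar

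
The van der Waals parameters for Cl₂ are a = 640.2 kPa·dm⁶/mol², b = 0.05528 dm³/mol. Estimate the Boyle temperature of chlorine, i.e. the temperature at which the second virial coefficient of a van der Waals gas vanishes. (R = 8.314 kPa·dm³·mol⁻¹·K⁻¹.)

T_B ≈ 1393 K

For a van der Waals gas the second virial coefficient B₂ = b − a/(RT) vanishes at T_B = a/(Rb).
T_B = 640.2/(8.314×0.05528) = 640.2/0.45960 = 1393 K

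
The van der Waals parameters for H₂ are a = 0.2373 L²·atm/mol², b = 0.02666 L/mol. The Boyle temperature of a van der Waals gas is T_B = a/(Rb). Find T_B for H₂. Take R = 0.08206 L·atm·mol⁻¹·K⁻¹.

For a van der Waals gas the second virial coefficient B₂ = b − a/(RT) vanishes at T_B = a/(Rb).
T_B = 0.2373/(0.08206×0.02666) = 0.2373/0.0021877 = 108.5 K

T_B ≈ 108.5 K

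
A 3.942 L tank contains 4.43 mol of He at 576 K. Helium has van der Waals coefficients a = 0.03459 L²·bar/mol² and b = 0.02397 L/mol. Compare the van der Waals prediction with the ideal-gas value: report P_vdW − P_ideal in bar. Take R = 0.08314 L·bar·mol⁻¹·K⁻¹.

ΔP ≈ 1.446 bar

Ideal: P_ideal = nRT/V = (4.43)(0.08314)(576)/3.942 = 53.8170 bar
vdW: P = nRT/(V − nb) − a n²/V² = 212.147/3.83581 − 0.678825/15.5394 = 55.3070 − 0.0436841 = 55.2633 bar
ΔP = 55.2633 − 53.8170 = 1.446 bar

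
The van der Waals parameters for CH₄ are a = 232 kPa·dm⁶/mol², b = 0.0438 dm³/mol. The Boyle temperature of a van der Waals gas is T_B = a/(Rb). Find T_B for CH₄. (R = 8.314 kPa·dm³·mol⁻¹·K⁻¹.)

T_B ≈ 637.1 K

For a van der Waals gas the second virial coefficient B₂ = b − a/(RT) vanishes at T_B = a/(Rb).
T_B = 232/(8.314×0.0438) = 232/0.36415 = 637.1 K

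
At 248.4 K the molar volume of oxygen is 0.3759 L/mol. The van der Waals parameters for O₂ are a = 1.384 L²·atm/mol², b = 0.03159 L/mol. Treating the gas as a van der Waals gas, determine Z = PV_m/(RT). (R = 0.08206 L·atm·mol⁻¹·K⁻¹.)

Z ≈ 0.9111

P = RT/(V_m − b) − a/V_m² = (0.08206)(248.4)/(0.3759 − 0.03159) − 1.384/(0.3759)²
  = 20.384/0.34431 − 9.7947 = 59.202 − 9.7947 = 49.407 atm
Z = PV_m/(RT) = (49.407)(0.3759)/((0.08206)(248.4)) = 18.572/20.384 = 0.9111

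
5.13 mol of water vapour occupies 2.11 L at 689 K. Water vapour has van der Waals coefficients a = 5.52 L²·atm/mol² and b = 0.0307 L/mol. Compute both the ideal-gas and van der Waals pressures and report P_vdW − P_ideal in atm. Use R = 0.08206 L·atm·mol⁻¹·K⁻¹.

Ideal: P_ideal = nRT/V = (5.13)(0.08206)(689)/2.11 = 137.463 atm
vdW: P = nRT/(V − nb) − a n²/V² = 290.047/1.95251 − 145.269/4.45210 = 148.551 − 32.6293 = 115.922 atm
ΔP = 115.922 − 137.463 = -21.54 atm

ΔP ≈ -21.54 atm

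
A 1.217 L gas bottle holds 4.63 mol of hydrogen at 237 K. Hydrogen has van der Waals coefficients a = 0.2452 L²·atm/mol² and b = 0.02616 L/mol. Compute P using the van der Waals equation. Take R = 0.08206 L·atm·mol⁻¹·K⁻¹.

P ≈ 78.62 atm

P = nRT/(V − nb) − a n²/V²
nRT/(V − nb) = (4.63)(0.08206)(237)/(1.217 − 4.63×0.02616) = 90.045/1.0959 = 82.165 atm
a n²/V² = (0.2452)(4.63)²/(1.217)² = 3.5490 atm
P = 82.165 − 3.5490 = 78.62 atm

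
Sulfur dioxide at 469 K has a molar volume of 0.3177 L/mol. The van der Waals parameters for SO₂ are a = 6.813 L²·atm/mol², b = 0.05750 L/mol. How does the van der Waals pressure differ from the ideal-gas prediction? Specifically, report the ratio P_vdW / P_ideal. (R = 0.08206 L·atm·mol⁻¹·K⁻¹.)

P_vdW / P_ideal ≈ 0.6638

Ideal: P_ideal = RT/V_m = (0.08206)(469)/0.3177 = 121.140 atm
vdW: P = RT/(V_m − b) − a/V_m² = 38.4861/0.260200 − 6.813/0.100933 = 147.910 − 67.5002 = 80.410 atm
Ratio = 80.410/121.140 = 0.6638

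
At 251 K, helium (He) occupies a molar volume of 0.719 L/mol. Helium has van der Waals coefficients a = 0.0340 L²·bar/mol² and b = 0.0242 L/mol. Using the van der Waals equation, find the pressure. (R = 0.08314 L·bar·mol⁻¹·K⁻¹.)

P = RT/(V_m − b) − a/V_m²
RT/(V_m − b) = (0.08314)(251)/(0.719 − 0.0242) = 20.868/0.69480 = 30.035 bar
a/V_m² = 0.0340/(0.719)² = 0.065769 bar
P = 30.035 − 0.065769 = 29.97 bar

P ≈ 29.97 bar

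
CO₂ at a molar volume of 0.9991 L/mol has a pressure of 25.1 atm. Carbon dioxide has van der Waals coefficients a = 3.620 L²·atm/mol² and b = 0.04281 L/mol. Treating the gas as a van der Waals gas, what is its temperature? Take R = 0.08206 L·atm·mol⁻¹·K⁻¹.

T = (P + a/V_m²)(V_m − b)/R
P + a/V_m² = 25.1 + 3.620/(0.9991)² = 28.727 atm
V_m − b = 0.9991 − 0.04281 = 0.95629 L/mol
T = (28.727)(0.95629)/0.08206 = 334.8 K

T ≈ 334.8 K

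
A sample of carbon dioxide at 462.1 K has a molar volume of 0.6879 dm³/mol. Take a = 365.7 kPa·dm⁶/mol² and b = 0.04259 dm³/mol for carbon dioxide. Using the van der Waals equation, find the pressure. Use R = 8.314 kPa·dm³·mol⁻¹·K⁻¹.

P = RT/(V_m − b) − a/V_m²
RT/(V_m − b) = (8.314)(462.1)/(0.6879 − 0.04259) = 3841.9/0.64531 = 5953.6 kPa
a/V_m² = 365.7/(0.6879)² = 772.81 kPa
P = 5953.6 − 772.81 = 5181 kPa

P ≈ 5181 kPa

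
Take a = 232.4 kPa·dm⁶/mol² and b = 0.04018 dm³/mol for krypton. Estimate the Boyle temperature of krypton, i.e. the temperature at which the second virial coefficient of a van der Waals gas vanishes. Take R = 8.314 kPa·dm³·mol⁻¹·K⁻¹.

T_B ≈ 695.7 K

For a van der Waals gas the second virial coefficient B₂ = b − a/(RT) vanishes at T_B = a/(Rb).
T_B = 232.4/(8.314×0.04018) = 232.4/0.33406 = 695.7 K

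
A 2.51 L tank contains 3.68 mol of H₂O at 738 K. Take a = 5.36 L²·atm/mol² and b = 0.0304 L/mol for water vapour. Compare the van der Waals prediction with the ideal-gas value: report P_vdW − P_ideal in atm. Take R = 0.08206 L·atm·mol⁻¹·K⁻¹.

ΔP ≈ -7.380 atm

Ideal: P_ideal = nRT/V = (3.68)(0.08206)(738)/2.51 = 88.7896 atm
vdW: P = nRT/(V − nb) − a n²/V² = 222.862/2.39813 − 72.5873/6.30010 = 92.9316 − 11.5216 = 81.4100 atm
ΔP = 81.4100 − 88.7896 = -7.380 atm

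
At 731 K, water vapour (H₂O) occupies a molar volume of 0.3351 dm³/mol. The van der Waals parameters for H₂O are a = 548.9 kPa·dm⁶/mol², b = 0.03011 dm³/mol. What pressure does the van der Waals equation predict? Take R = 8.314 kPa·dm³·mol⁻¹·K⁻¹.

P = RT/(V_m − b) − a/V_m²
RT/(V_m − b) = (8.314)(731)/(0.3351 − 0.03011) = 6077.5/0.30499 = 19927 kPa
a/V_m² = 548.9/(0.3351)² = 4888.1 kPa
P = 19927 − 4888.1 = 15039 kPa

P ≈ 15039 kPa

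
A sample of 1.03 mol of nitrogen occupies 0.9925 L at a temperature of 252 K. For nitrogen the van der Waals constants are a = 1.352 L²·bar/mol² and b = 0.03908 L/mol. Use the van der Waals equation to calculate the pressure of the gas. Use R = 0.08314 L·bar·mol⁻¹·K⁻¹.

P ≈ 21.21 bar

P = nRT/(V − nb) − a n²/V²
nRT/(V − nb) = (1.03)(0.08314)(252)/(0.9925 − 1.03×0.03908) = 21.580/0.95225 = 22.662 bar
a n²/V² = (1.352)(1.03)²/(0.9925)² = 1.4561 bar
P = 22.662 − 1.4561 = 21.21 bar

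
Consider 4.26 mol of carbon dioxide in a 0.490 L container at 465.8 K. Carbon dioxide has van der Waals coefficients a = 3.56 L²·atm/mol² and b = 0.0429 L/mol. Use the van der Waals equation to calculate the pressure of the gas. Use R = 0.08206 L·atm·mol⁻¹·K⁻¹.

P ≈ 260.9 atm

P = nRT/(V − nb) − a n²/V²
nRT/(V − nb) = (4.26)(0.08206)(465.8)/(0.490 − 4.26×0.0429) = 162.83/0.30725 = 529.96 atm
a n²/V² = (3.56)(4.26)²/(0.490)² = 269.08 atm
P = 529.96 − 269.08 = 260.9 atm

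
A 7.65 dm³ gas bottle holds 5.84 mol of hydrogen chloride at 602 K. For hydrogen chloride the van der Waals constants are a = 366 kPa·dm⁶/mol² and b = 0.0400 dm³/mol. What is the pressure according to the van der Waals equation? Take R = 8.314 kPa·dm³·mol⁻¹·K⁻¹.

P = nRT/(V − nb) − a n²/V²
nRT/(V − nb) = (5.84)(8.314)(602)/(7.65 − 5.84×0.0400) = 29229/7.4164 = 3941.1 kPa
a n²/V² = (366)(5.84)²/(7.65)² = 213.30 kPa
P = 3941.1 − 213.30 = 3728 kPa

P ≈ 3728 kPa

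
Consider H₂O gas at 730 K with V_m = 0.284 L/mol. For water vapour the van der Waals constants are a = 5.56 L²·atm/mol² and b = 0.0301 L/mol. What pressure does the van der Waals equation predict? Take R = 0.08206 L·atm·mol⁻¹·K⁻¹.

P = RT/(V_m − b) − a/V_m²
RT/(V_m − b) = (0.08206)(730)/(0.284 − 0.0301) = 59.904/0.25390 = 235.94 atm
a/V_m² = 5.56/(0.284)² = 68.935 atm
P = 235.94 − 68.935 = 167.0 atm

P ≈ 167.0 atm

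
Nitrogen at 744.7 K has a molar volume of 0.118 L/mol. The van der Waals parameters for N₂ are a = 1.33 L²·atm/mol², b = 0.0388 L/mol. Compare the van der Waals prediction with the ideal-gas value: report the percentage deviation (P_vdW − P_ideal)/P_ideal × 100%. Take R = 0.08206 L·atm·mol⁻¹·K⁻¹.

30.55 %

Ideal: P_ideal = RT/V_m = (0.08206)(744.7)/0.118 = 517.882 atm
vdW: P = RT/(V_m − b) − a/V_m² = 61.1101/0.0792000 − 1.33/0.0139240 = 771.592 − 95.5185 = 676.074 atm
% deviation = (676.074 − 517.882)/517.882 × 100% = 30.55%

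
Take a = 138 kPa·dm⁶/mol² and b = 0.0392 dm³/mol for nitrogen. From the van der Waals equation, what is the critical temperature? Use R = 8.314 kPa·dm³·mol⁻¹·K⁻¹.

T_c ≈ 125.5 K

For a van der Waals gas, T_c = 8a/(27Rb).
T_c = 8×138/(27×8.314×0.0392) = 1104.0/8.7995 = 125.5 K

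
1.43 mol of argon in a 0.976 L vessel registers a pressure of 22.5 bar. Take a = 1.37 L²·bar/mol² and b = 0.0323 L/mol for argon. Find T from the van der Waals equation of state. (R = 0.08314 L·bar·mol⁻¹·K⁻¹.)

T = (P + a n²/V²)(V − nb)/(nR)
P + a n²/V² = 22.5 + (1.37)(1.43)²/(0.976)² = 25.441 bar
V − nb = 0.976 − (1.43)(0.0323) = 0.92981 L
T = (25.441)(0.92981)/((1.43)(0.08314)) = 199.0 K

T ≈ 199.0 K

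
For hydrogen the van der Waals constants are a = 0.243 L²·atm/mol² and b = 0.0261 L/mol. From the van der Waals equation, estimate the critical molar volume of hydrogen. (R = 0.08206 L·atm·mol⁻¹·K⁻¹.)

For a van der Waals gas, V_m,c = 3b.
V_m,c = 3×0.0261 = 0.07830 L/mol

V_m,c ≈ 0.07830 L/mol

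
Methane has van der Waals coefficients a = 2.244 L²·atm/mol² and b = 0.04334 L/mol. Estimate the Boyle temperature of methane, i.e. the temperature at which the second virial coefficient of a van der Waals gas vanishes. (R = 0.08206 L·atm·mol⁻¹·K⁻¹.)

For a van der Waals gas the second virial coefficient B₂ = b − a/(RT) vanishes at T_B = a/(Rb).
T_B = 2.244/(0.08206×0.04334) = 2.244/0.0035565 = 631.0 K

T_B ≈ 631.0 K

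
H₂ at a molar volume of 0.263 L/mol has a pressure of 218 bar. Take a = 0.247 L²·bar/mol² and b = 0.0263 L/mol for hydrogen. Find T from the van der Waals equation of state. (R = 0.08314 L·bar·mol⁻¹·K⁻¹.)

T ≈ 630.8 K

T = (P + a/V_m²)(V_m − b)/R
P + a/V_m² = 218 + 0.247/(0.263)² = 221.57 bar
V_m − b = 0.263 − 0.0263 = 0.23670 L/mol
T = (221.57)(0.23670)/0.08314 = 630.8 K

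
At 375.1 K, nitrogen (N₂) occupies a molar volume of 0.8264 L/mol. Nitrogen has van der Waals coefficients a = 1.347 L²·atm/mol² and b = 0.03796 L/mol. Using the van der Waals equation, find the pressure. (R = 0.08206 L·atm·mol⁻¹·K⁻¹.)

P ≈ 37.07 atm

P = RT/(V_m − b) − a/V_m²
RT/(V_m − b) = (0.08206)(375.1)/(0.8264 − 0.03796) = 30.781/0.78844 = 39.040 atm
a/V_m² = 1.347/(0.8264)² = 1.9724 atm
P = 39.040 − 1.9724 = 37.07 atm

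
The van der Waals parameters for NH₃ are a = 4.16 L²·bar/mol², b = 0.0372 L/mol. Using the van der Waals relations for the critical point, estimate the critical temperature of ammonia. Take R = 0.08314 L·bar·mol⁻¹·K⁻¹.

T_c ≈ 398.5 K

For a van der Waals gas, T_c = 8a/(27Rb).
T_c = 8×4.16/(27×0.08314×0.0372) = 33.280/0.083506 = 398.5 K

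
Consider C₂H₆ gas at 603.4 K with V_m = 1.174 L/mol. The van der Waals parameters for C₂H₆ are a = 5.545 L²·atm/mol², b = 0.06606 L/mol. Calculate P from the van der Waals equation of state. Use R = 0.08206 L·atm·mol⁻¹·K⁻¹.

P ≈ 40.67 atm

P = RT/(V_m − b) − a/V_m²
RT/(V_m − b) = (0.08206)(603.4)/(1.174 − 0.06606) = 49.515/1.1079 = 44.693 atm
a/V_m² = 5.545/(1.174)² = 4.0231 atm
P = 44.693 − 4.0231 = 40.67 atm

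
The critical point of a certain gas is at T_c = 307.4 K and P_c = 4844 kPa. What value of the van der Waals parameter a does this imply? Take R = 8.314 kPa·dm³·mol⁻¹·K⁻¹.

a ≈ 568.9 kPa·dm⁶/mol²

From T_c = 8a/(27Rb) and P_c = a/(27b²): a = 27 R² T_c²/(64 P_c).
a = 27×(8.314)²×(307.4)²/(64×4844) = 176356524/310016 = 568.9 kPa·dm⁶/mol²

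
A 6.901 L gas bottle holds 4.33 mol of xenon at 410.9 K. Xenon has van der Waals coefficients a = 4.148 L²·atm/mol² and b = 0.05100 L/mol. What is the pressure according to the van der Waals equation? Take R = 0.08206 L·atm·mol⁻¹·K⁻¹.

P = nRT/(V − nb) − a n²/V²
nRT/(V − nb) = (4.33)(0.08206)(410.9)/(6.901 − 4.33×0.05100) = 146.00/6.6802 = 21.856 atm
a n²/V² = (4.148)(4.33)²/(6.901)² = 1.6330 atm
P = 21.856 − 1.6330 = 20.22 atm

P ≈ 20.22 atm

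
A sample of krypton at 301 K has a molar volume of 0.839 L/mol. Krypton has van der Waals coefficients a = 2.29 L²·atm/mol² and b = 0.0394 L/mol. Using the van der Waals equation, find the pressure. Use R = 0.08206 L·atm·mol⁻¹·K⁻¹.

P ≈ 27.64 atm

P = RT/(V_m − b) − a/V_m²
RT/(V_m − b) = (0.08206)(301)/(0.839 − 0.0394) = 24.700/0.79960 = 30.890 atm
a/V_m² = 2.29/(0.839)² = 3.2532 atm
P = 30.890 − 3.2532 = 27.64 atm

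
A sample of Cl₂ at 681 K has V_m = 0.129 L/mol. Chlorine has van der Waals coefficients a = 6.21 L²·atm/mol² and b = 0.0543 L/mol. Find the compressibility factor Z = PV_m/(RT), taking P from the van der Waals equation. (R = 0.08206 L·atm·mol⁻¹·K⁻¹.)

Z ≈ 0.8655

P = RT/(V_m − b) − a/V_m² = (0.08206)(681)/(0.129 − 0.0543) − 6.21/(0.129)²
  = 55.883/0.074700 − 373.17 = 748.10 − 373.17 = 374.93 atm
Z = PV_m/(RT) = (374.93)(0.129)/((0.08206)(681)) = 48.366/55.883 = 0.8655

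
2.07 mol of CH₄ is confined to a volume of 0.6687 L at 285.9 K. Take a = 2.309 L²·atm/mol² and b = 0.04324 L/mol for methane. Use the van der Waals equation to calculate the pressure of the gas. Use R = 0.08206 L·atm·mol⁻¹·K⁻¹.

P = nRT/(V − nb) − a n²/V²
nRT/(V − nb) = (2.07)(0.08206)(285.9)/(0.6687 − 2.07×0.04324) = 48.564/0.57919 = 83.848 atm
a n²/V² = (2.309)(2.07)²/(0.6687)² = 22.126 atm
P = 83.848 − 22.126 = 61.72 atm

P ≈ 61.72 atm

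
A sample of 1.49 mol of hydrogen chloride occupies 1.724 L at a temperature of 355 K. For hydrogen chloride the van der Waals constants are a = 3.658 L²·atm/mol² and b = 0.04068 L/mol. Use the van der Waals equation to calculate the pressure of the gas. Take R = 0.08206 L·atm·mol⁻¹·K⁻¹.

P = nRT/(V − nb) − a n²/V²
nRT/(V − nb) = (1.49)(0.08206)(355)/(1.724 − 1.49×0.04068) = 43.406/1.6634 = 26.095 atm
a n²/V² = (3.658)(1.49)²/(1.724)² = 2.7324 atm
P = 26.095 − 2.7324 = 23.36 atm

P ≈ 23.36 atm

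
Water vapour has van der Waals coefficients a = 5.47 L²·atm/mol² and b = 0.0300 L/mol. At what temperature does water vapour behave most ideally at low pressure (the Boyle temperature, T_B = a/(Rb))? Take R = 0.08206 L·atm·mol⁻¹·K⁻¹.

T_B ≈ 2222 K

For a van der Waals gas the second virial coefficient B₂ = b − a/(RT) vanishes at T_B = a/(Rb).
T_B = 5.47/(0.08206×0.0300) = 5.47/0.0024618 = 2222 K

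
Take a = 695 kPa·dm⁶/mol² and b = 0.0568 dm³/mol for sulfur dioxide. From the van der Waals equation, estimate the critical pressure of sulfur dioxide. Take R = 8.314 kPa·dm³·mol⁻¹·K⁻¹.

For a van der Waals gas, P_c = a/(27b²).
P_c = 695/(27×(0.0568)²) = 695/0.087108 = 7979 kPa

P_c ≈ 7979 kPa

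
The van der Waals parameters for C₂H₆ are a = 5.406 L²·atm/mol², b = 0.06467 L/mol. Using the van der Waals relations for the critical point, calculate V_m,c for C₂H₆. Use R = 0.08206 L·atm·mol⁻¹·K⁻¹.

V_m,c ≈ 0.1940 L/mol

For a van der Waals gas, V_m,c = 3b.
V_m,c = 3×0.06467 = 0.1940 L/mol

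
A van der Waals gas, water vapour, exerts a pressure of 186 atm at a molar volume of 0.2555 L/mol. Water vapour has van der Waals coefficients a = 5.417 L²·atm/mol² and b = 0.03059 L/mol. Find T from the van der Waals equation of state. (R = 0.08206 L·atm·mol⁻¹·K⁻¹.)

T ≈ 737.2 K

T = (P + a/V_m²)(V_m − b)/R
P + a/V_m² = 186 + 5.417/(0.2555)² = 268.98 atm
V_m − b = 0.2555 − 0.03059 = 0.22491 L/mol
T = (268.98)(0.22491)/0.08206 = 737.2 K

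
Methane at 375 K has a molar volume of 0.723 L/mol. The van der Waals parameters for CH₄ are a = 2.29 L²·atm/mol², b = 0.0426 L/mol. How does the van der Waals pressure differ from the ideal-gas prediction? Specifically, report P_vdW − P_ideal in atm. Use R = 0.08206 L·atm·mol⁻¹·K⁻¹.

Ideal: P_ideal = RT/V_m = (0.08206)(375)/0.723 = 42.5622 atm
vdW: P = RT/(V_m − b) − a/V_m² = 30.7725/0.680400 − 2.29/0.522729 = 45.2271 − 4.38086 = 40.8462 atm
ΔP = 40.8462 − 42.5622 = -1.716 atm

ΔP ≈ -1.716 atm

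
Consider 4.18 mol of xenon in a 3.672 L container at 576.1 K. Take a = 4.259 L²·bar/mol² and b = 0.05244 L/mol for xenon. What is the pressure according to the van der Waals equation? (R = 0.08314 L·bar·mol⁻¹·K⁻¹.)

P = nRT/(V − nb) − a n²/V²
nRT/(V − nb) = (4.18)(0.08314)(576.1)/(3.672 − 4.18×0.05244) = 200.21/3.4528 = 57.985 bar
a n²/V² = (4.259)(4.18)²/(3.672)² = 5.5189 bar
P = 57.985 − 5.5189 = 52.47 bar

P ≈ 52.47 bar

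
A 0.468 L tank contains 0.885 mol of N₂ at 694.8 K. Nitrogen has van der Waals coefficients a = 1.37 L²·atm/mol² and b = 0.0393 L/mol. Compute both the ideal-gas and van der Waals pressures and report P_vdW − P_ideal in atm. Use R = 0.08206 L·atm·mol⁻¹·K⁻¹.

Ideal: P_ideal = nRT/V = (0.885)(0.08206)(694.8)/0.468 = 107.817 atm
vdW: P = nRT/(V − nb) − a n²/V² = 50.4585/0.433220 − 1.07302/0.219024 = 116.473 − 4.89910 = 111.574 atm
ΔP = 111.574 − 107.817 = 3.76 atm

ΔP ≈ 3.76 atm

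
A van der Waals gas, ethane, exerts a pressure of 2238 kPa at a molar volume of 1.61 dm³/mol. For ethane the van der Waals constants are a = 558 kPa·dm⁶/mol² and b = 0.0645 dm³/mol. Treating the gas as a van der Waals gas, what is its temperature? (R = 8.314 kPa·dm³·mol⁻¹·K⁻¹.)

T ≈ 456.0 K

T = (P + a/V_m²)(V_m − b)/R
P + a/V_m² = 2238 + 558/(1.61)² = 2453.3 kPa
V_m − b = 1.61 − 0.0645 = 1.5455 dm³/mol
T = (2453.3)(1.5455)/8.314 = 456.0 K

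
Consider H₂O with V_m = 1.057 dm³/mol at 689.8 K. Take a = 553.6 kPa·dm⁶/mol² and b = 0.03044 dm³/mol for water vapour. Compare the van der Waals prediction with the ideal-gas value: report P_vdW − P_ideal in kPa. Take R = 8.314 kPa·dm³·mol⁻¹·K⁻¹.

Ideal: P_ideal = RT/V_m = (8.314)(689.8)/1.057 = 5425.73 kPa
vdW: P = RT/(V_m − b) − a/V_m² = 5735.00/1.02656 − 553.6/1.11725 = 5586.62 − 495.502 = 5091.12 kPa
ΔP = 5091.12 − 5425.73 = -334.6 kPa

ΔP ≈ -334.6 kPa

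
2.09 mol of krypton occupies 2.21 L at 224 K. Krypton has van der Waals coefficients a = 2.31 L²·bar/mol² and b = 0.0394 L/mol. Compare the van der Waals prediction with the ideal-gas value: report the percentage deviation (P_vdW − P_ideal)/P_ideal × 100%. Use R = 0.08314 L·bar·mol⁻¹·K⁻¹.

Ideal: P_ideal = nRT/V = (2.09)(0.08314)(224)/2.21 = 17.6121 bar
vdW: P = nRT/(V − nb) − a n²/V² = 38.9228/2.12765 − 10.0903/4.88410 = 18.2938 − 2.06595 = 16.2279 bar
% deviation = (16.2279 − 17.6121)/17.6121 × 100% = -7.86%

-7.86 %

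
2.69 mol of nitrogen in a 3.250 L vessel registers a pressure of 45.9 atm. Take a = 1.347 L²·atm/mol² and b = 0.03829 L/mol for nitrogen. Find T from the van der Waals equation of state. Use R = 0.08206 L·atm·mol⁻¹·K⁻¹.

T ≈ 667.5 K

T = (P + a n²/V²)(V − nb)/(nR)
P + a n²/V² = 45.9 + (1.347)(2.69)²/(3.250)² = 46.823 atm
V − nb = 3.250 − (2.69)(0.03829) = 3.1470 L
T = (46.823)(3.1470)/((2.69)(0.08206)) = 667.5 K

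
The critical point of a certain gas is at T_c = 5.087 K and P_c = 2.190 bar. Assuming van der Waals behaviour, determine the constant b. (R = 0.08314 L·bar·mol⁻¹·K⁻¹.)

From T_c = 8a/(27Rb) and P_c = a/(27b²): b = R T_c/(8 P_c).
b = (0.08314)(5.087)/(8×2.190) = 0.42293/17.520 = 0.02414 L/mol

b ≈ 0.02414 L/mol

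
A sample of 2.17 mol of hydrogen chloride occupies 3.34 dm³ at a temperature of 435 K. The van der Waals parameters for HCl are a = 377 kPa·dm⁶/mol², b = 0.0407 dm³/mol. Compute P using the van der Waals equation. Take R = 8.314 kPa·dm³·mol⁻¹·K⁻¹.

P ≈ 2254 kPa

P = nRT/(V − nb) − a n²/V²
nRT/(V − nb) = (2.17)(8.314)(435)/(3.34 − 2.17×0.0407) = 7848.0/3.2517 = 2413.5 kPa
a n²/V² = (377)(2.17)²/(3.34)² = 159.14 kPa
P = 2413.5 − 159.14 = 2254 kPa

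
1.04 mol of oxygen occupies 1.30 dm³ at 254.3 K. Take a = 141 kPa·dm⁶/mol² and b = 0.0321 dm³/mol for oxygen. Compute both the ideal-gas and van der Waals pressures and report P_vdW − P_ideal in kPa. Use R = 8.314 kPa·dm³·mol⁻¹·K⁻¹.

Ideal: P_ideal = nRT/V = (1.04)(8.314)(254.3)/1.30 = 1691.40 kPa
vdW: P = nRT/(V − nb) − a n²/V² = 2198.82/1.26662 − 152.506/1.69000 = 1735.97 − 90.2402 = 1645.73 kPa
ΔP = 1645.73 − 1691.40 = -45.7 kPa

ΔP ≈ -45.7 kPa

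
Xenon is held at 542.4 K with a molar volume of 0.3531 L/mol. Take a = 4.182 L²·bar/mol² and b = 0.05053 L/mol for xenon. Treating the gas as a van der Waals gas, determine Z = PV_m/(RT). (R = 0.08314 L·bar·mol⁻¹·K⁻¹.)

Z ≈ 0.9044

P = RT/(V_m − b) − a/V_m² = (0.08314)(542.4)/(0.3531 − 0.05053) − 4.182/(0.3531)²
  = 45.095/0.30257 − 33.542 = 149.04 − 33.542 = 115.50 bar
Z = PV_m/(RT) = (115.50)(0.3531)/((0.08314)(542.4)) = 40.783/45.095 = 0.9044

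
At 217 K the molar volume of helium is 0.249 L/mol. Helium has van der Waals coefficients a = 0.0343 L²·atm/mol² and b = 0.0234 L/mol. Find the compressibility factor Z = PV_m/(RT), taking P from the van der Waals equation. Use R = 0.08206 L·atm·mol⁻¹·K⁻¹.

P = RT/(V_m − b) − a/V_m² = (0.08206)(217)/(0.249 − 0.0234) − 0.0343/(0.249)²
  = 17.807/0.22560 − 0.55322 = 78.932 − 0.55322 = 78.379 atm
Z = PV_m/(RT) = (78.379)(0.249)/((0.08206)(217)) = 19.516/17.807 = 1.096

Z ≈ 1.096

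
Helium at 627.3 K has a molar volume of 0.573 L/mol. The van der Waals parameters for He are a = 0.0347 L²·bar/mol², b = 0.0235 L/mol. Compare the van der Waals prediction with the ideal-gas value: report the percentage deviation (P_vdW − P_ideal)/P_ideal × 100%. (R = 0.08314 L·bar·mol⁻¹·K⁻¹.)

4.16 %

Ideal: P_ideal = RT/V_m = (0.08314)(627.3)/0.573 = 91.0187 bar
vdW: P = RT/(V_m − b) − a/V_m² = 52.1537/0.549500 − 0.0347/0.328329 = 94.9112 − 0.105687 = 94.8055 bar
% deviation = (94.8055 − 91.0187)/91.0187 × 100% = 4.16%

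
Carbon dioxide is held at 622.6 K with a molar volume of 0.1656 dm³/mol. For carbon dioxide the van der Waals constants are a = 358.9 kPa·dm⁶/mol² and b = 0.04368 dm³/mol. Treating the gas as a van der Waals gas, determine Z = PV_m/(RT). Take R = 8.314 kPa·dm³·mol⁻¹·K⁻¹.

P = RT/(V_m − b) − a/V_m² = (8.314)(622.6)/(0.1656 − 0.04368) − 358.9/(0.1656)²
  = 5176.3/0.12192 − 13087 = 42457 − 13087 = 29370 kPa
Z = PV_m/(RT) = (29370)(0.1656)/((8.314)(622.6)) = 4863.7/5176.3 = 0.9396

Z ≈ 0.9396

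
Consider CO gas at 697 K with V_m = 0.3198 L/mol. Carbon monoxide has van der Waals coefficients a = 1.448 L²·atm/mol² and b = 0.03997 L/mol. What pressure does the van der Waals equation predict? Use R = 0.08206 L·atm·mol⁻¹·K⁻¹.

P = RT/(V_m − b) − a/V_m²
RT/(V_m − b) = (0.08206)(697)/(0.3198 − 0.03997) = 57.196/0.27983 = 204.40 atm
a/V_m² = 1.448/(0.3198)² = 14.158 atm
P = 204.40 − 14.158 = 190.2 atm

P ≈ 190.2 atm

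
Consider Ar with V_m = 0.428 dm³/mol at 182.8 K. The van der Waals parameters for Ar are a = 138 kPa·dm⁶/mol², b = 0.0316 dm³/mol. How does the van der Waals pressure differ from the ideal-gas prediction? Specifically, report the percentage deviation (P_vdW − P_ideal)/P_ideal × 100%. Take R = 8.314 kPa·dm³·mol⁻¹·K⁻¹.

Ideal: P_ideal = RT/V_m = (8.314)(182.8)/0.428 = 3550.93 kPa
vdW: P = RT/(V_m − b) − a/V_m² = 1519.80/0.396400 − 138/0.183184 = 3834.01 − 753.341 = 3080.67 kPa
% deviation = (3080.67 − 3550.93)/3550.93 × 100% = -13.24%

-13.24 %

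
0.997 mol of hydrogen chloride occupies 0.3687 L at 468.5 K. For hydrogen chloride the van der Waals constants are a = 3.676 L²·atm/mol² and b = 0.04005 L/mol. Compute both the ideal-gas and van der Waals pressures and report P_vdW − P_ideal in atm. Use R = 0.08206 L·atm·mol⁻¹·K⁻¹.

ΔP ≈ -14.25 atm

Ideal: P_ideal = nRT/V = (0.997)(0.08206)(468.5)/0.3687 = 103.959 atm
vdW: P = nRT/(V − nb) − a n²/V² = 38.3298/0.328770 − 3.65398/0.135940 = 116.585 − 26.8794 = 89.706 atm
ΔP = 89.706 − 103.959 = -14.25 atm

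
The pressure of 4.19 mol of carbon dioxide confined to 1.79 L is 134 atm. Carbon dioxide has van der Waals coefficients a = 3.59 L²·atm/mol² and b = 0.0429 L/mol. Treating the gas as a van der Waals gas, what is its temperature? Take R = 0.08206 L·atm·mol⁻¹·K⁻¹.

T ≈ 719.7 K

T = (P + a n²/V²)(V − nb)/(nR)
P + a n²/V² = 134 + (3.59)(4.19)²/(1.79)² = 153.67 atm
V − nb = 1.79 − (4.19)(0.0429) = 1.6102 L
T = (153.67)(1.6102)/((4.19)(0.08206)) = 719.7 K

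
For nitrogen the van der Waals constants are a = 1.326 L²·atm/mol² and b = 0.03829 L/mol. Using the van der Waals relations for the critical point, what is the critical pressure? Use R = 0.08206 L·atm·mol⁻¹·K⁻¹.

P_c ≈ 33.50 atm

For a van der Waals gas, P_c = a/(27b²).
P_c = 1.326/(27×(0.03829)²) = 1.326/0.039585 = 33.50 atm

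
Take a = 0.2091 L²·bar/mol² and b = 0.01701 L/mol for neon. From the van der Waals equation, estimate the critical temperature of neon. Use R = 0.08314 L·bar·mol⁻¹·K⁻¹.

For a van der Waals gas, T_c = 8a/(27Rb).
T_c = 8×0.2091/(27×0.08314×0.01701) = 1.6728/0.038184 = 43.81 K

T_c ≈ 43.81 K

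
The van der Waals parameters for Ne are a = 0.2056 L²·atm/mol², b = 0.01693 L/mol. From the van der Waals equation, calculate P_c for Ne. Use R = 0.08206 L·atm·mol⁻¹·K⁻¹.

For a van der Waals gas, P_c = a/(27b²).
P_c = 0.2056/(27×(0.01693)²) = 0.2056/0.0077389 = 26.57 atm

P_c ≈ 26.57 atm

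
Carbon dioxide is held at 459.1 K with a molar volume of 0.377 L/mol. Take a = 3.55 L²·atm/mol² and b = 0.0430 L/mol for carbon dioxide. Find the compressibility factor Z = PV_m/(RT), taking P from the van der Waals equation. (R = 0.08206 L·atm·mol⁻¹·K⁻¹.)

Z ≈ 0.8788

P = RT/(V_m − b) − a/V_m² = (0.08206)(459.1)/(0.377 − 0.0430) − 3.55/(0.377)²
  = 37.674/0.33400 − 24.977 = 112.80 − 24.977 = 87.82 atm
Z = PV_m/(RT) = (87.82)(0.377)/((0.08206)(459.1)) = 33.108/37.674 = 0.8788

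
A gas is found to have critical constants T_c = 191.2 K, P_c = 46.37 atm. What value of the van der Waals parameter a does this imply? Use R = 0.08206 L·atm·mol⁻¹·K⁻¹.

From T_c = 8a/(27Rb) and P_c = a/(27b²): a = 27 R² T_c²/(64 P_c).
a = 27×(0.08206)²×(191.2)²/(64×46.37) = 6646.6/2967.7 = 2.240 L²·atm/mol²

a ≈ 2.240 L²·atm/mol²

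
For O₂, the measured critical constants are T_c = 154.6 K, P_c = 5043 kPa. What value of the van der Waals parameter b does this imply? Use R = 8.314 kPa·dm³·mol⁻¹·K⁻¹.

From T_c = 8a/(27Rb) and P_c = a/(27b²): b = R T_c/(8 P_c).
b = (8.314)(154.6)/(8×5043) = 1285.3/40344 = 0.03186 dm³/mol

b ≈ 0.03186 dm³/mol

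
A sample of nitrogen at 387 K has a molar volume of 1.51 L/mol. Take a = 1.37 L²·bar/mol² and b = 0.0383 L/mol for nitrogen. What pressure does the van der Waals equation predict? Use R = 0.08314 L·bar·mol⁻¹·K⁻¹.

P ≈ 21.26 bar

P = RT/(V_m − b) − a/V_m²
RT/(V_m − b) = (0.08314)(387)/(1.51 − 0.0383) = 32.175/1.4717 = 21.862 bar
a/V_m² = 1.37/(1.51)² = 0.60085 bar
P = 21.862 − 0.60085 = 21.26 bar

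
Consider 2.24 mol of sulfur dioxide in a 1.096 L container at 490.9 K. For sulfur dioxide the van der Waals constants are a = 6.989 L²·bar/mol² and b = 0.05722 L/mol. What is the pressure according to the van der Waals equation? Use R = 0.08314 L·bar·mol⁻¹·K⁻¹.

P = nRT/(V − nb) − a n²/V²
nRT/(V − nb) = (2.24)(0.08314)(490.9)/(1.096 − 2.24×0.05722) = 91.422/0.96783 = 94.461 bar
a n²/V² = (6.989)(2.24)²/(1.096)² = 29.194 bar
P = 94.461 − 29.194 = 65.27 bar

P ≈ 65.27 bar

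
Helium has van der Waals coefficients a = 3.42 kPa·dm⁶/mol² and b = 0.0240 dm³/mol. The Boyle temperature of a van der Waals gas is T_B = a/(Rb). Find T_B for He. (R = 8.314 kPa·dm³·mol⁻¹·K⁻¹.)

T_B ≈ 17.14 K

For a van der Waals gas the second virial coefficient B₂ = b − a/(RT) vanishes at T_B = a/(Rb).
T_B = 3.42/(8.314×0.0240) = 3.42/0.19954 = 17.14 K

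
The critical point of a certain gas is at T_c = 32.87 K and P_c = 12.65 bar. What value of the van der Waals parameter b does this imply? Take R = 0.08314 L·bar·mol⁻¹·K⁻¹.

b ≈ 0.02700 L/mol

From T_c = 8a/(27Rb) and P_c = a/(27b²): b = R T_c/(8 P_c).
b = (0.08314)(32.87)/(8×12.65) = 2.7328/101.20 = 0.02700 L/mol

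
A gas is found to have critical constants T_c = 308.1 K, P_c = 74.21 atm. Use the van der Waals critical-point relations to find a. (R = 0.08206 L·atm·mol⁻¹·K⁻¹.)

a ≈ 3.634 L²·atm/mol²

From T_c = 8a/(27Rb) and P_c = a/(27b²): a = 27 R² T_c²/(64 P_c).
a = 27×(0.08206)²×(308.1)²/(64×74.21) = 17259/4749.4 = 3.634 L²·atm/mol²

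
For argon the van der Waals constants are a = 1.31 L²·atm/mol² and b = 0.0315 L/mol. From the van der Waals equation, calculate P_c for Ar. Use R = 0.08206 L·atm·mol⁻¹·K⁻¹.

P_c ≈ 48.90 atm

For a van der Waals gas, P_c = a/(27b²).
P_c = 1.31/(27×(0.0315)²) = 1.31/0.026791 = 48.90 atm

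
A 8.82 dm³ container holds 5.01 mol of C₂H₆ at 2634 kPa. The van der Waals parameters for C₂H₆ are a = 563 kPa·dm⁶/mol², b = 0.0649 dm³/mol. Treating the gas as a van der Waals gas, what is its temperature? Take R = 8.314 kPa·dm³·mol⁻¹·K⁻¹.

T ≈ 574.2 K

T = (P + a n²/V²)(V − nb)/(nR)
P + a n²/V² = 2634 + (563)(5.01)²/(8.82)² = 2815.7 kPa
V − nb = 8.82 − (5.01)(0.0649) = 8.4949 dm³
T = (2815.7)(8.4949)/((5.01)(8.314)) = 574.2 K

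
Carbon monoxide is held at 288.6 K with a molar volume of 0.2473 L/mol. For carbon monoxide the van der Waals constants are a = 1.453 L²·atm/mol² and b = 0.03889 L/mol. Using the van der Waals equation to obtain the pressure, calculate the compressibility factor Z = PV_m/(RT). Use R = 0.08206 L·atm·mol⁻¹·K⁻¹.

Z ≈ 0.9385

P = RT/(V_m − b) − a/V_m² = (0.08206)(288.6)/(0.2473 − 0.03889) − 1.453/(0.2473)²
  = 23.683/0.20841 − 23.758 = 113.64 − 23.758 = 89.88 atm
Z = PV_m/(RT) = (89.88)(0.2473)/((0.08206)(288.6)) = 22.227/23.683 = 0.9385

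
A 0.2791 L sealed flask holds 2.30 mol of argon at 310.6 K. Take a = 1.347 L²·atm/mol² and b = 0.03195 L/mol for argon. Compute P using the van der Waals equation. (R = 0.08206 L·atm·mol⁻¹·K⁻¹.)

P ≈ 193.6 atm

P = nRT/(V − nb) − a n²/V²
nRT/(V − nb) = (2.30)(0.08206)(310.6)/(0.2791 − 2.30×0.03195) = 58.622/0.20562 = 285.10 atm
a n²/V² = (1.347)(2.30)²/(0.2791)² = 91.475 atm
P = 285.10 − 91.475 = 193.6 atm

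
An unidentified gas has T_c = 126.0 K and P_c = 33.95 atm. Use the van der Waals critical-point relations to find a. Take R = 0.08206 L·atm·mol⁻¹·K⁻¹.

a ≈ 1.328 L²·atm/mol²

From T_c = 8a/(27Rb) and P_c = a/(27b²): a = 27 R² T_c²/(64 P_c).
a = 27×(0.08206)²×(126.0)²/(64×33.95) = 2886.5/2172.8 = 1.328 L²·atm/mol²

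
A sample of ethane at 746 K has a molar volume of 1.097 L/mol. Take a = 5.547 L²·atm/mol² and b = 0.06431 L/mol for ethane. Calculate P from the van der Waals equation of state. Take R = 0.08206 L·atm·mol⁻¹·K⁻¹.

P ≈ 54.67 atm

P = RT/(V_m − b) − a/V_m²
RT/(V_m − b) = (0.08206)(746)/(1.097 − 0.06431) = 61.217/1.0327 = 59.279 atm
a/V_m² = 5.547/(1.097)² = 4.6094 atm
P = 59.279 − 4.6094 = 54.67 atm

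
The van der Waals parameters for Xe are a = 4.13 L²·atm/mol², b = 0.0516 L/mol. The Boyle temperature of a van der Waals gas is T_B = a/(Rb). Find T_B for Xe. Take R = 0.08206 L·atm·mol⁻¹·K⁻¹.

For a van der Waals gas the second virial coefficient B₂ = b − a/(RT) vanishes at T_B = a/(Rb).
T_B = 4.13/(0.08206×0.0516) = 4.13/0.0042343 = 975.4 K

T_B ≈ 975.4 K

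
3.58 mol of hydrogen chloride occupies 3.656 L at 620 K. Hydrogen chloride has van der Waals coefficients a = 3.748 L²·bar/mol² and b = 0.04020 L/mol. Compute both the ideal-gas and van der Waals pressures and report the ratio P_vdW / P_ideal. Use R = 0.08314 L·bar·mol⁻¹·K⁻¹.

P_vdW / P_ideal ≈ 0.9698

Ideal: P_ideal = nRT/V = (3.58)(0.08314)(620)/3.656 = 50.4753 bar
vdW: P = nRT/(V − nb) − a n²/V² = 184.538/3.51208 − 48.0359/13.3663 = 52.5438 − 3.59381 = 48.9500 bar
Ratio = 48.9500/50.4753 = 0.9698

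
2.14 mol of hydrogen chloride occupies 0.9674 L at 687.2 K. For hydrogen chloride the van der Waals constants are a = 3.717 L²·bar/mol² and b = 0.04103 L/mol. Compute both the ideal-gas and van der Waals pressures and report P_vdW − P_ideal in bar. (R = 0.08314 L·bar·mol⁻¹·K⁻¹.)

ΔP ≈ -5.57 bar

Ideal: P_ideal = nRT/V = (2.14)(0.08314)(687.2)/0.9674 = 126.387 bar
vdW: P = nRT/(V − nb) − a n²/V² = 122.266/0.879596 − 17.0224/0.935863 = 139.002 − 18.1890 = 120.813 bar
ΔP = 120.813 − 126.387 = -5.57 bar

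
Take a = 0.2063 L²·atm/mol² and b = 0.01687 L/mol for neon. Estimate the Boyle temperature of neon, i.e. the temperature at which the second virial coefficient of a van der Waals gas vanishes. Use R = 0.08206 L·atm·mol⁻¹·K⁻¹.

T_B ≈ 149.0 K

For a van der Waals gas the second virial coefficient B₂ = b − a/(RT) vanishes at T_B = a/(Rb).
T_B = 0.2063/(0.08206×0.01687) = 0.2063/0.0013844 = 149.0 K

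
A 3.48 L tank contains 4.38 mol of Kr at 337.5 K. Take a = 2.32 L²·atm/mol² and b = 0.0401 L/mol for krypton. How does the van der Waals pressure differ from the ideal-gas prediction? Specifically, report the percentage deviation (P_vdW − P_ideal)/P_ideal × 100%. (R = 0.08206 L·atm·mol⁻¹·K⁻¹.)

-5.23 %

Ideal: P_ideal = nRT/V = (4.38)(0.08206)(337.5)/3.48 = 34.8578 atm
vdW: P = nRT/(V − nb) − a n²/V² = 121.305/3.30436 − 44.5078/12.1104 = 36.7106 − 3.67517 = 33.0354 atm
% deviation = (33.0354 − 34.8578)/34.8578 × 100% = -5.23%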